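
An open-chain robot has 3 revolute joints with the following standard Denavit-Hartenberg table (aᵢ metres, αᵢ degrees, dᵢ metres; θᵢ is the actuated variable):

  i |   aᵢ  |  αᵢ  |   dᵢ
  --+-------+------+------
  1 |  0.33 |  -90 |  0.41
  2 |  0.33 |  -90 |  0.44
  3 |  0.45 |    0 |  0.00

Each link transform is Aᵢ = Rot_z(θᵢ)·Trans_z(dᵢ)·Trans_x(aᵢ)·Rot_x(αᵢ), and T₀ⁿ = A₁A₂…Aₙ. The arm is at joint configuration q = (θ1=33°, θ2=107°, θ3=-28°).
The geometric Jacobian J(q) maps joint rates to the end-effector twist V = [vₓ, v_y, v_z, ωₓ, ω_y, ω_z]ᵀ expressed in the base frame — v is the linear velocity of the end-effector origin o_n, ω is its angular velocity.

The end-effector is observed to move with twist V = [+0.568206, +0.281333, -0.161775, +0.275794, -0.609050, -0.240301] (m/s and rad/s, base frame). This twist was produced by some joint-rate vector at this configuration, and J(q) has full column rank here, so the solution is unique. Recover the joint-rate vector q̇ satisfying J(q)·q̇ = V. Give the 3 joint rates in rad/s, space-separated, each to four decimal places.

o_n = [-0.2563, 0.6101, -0.2855]
J₁: ẑ×o_n = [-0.6101, -0.2563, 0.0000], ω = ẑ
J2: z=[-0.5446, 0.8387, 0.0000] o=[0.2768, 0.1797, 0.4100] → [-0.5833, -0.3788, 0.2126, -0.5446, 0.8387, 0.0000]
J3: z=[-0.8020, -0.5208, 0.2924] o=[-0.0438, 0.4962, 0.0944] → [0.1646, -0.3669, -0.2020, -0.8020, -0.5208, 0.2924]
q̇ = J⁺·V = [-0.2710, -0.6610, 0.1050]

-0.2710 -0.6610 0.1050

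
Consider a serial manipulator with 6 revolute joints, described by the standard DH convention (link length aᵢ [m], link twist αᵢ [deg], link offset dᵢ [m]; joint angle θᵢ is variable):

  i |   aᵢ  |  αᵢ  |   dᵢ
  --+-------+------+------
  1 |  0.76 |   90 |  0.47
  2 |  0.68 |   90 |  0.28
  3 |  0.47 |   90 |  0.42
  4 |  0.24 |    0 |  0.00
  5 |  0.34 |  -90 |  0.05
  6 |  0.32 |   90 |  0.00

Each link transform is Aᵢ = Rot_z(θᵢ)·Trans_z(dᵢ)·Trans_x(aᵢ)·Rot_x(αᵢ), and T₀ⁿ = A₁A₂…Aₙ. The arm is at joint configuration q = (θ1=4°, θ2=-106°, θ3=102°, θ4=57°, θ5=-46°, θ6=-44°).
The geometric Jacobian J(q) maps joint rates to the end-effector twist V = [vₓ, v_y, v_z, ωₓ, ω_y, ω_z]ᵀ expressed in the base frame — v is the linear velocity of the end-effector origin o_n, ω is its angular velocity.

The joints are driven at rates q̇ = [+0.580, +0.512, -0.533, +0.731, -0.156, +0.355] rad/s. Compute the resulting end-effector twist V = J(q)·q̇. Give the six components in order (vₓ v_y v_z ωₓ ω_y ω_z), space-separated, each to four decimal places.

0.5143 0.1169 -0.8998 0.0579 -0.5626 -0.0250

o_n = [-0.0332, -1.4776, -0.0065]
J₁: ẑ×o_n = [1.4776, -0.0332, 0.0000], ω = ẑ
J2: z=[0.0698, -0.9976, 0.0000] o=[0.7581, 0.0530, 0.4700] → [0.4754, 0.0332, -0.8961, 0.0698, -0.9976, 0.0000]
J3: z=[-0.9589, -0.0671, 0.2756] o=[0.5907, -0.2394, -0.1837] → [0.3294, -0.0021, 1.1455, -0.9589, -0.0671, 0.2756]
J4: z=[-0.2545, -0.2262, -0.9403] o=[0.2469, -0.7243, 0.0260] → [-0.7009, 0.2550, 0.1283, -0.2545, -0.2262, -0.9403]
J5: z=[-0.2545, -0.2262, -0.9403] o=[0.0703, -0.8648, 0.1076] → [-0.5504, 0.0682, 0.1325, -0.2545, -0.2262, -0.9403]
J6: z=[-0.9652, 0.1196, 0.2324] o=[0.0372, -1.2048, 0.1452] → [0.0453, -0.1628, 0.2717, -0.9652, 0.1196, 0.2324]
V = J·q̇ = [0.5143, 0.1169, -0.8998, 0.0579, -0.5626, -0.0250]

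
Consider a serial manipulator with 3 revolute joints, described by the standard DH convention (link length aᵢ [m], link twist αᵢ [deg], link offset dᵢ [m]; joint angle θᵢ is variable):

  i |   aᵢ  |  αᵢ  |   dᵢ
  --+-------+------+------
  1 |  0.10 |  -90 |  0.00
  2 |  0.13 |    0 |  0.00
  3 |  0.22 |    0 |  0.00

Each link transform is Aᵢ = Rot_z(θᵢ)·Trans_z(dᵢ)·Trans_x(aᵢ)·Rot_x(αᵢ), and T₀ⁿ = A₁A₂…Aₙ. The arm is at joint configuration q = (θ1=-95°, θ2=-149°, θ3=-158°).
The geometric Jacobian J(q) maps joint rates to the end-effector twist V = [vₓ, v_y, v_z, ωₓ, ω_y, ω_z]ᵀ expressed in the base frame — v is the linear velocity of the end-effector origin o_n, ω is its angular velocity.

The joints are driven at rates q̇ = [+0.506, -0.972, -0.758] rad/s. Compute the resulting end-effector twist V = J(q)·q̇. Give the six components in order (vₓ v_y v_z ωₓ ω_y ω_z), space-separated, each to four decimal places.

0.0402 -0.2433 0.1207 -1.7234 0.1508 0.5060

o_n = [-0.0105, -0.1205, -0.1087]
J₁: ẑ×o_n = [0.1205, -0.0105, 0.0000], ω = ẑ
J2: z=[0.9962, -0.0872, 0.0000] o=[-0.0087, -0.0996, 0.0000] → [0.0095, 0.1083, -0.0210, 0.9962, -0.0872, 0.0000]
J3: z=[0.9962, -0.0872, 0.0000] o=[0.0010, 0.0114, 0.0670] → [0.0153, 0.1750, -0.1324, 0.9962, -0.0872, 0.0000]
V = J·q̇ = [0.0402, -0.2433, 0.1207, -1.7234, 0.1508, 0.5060]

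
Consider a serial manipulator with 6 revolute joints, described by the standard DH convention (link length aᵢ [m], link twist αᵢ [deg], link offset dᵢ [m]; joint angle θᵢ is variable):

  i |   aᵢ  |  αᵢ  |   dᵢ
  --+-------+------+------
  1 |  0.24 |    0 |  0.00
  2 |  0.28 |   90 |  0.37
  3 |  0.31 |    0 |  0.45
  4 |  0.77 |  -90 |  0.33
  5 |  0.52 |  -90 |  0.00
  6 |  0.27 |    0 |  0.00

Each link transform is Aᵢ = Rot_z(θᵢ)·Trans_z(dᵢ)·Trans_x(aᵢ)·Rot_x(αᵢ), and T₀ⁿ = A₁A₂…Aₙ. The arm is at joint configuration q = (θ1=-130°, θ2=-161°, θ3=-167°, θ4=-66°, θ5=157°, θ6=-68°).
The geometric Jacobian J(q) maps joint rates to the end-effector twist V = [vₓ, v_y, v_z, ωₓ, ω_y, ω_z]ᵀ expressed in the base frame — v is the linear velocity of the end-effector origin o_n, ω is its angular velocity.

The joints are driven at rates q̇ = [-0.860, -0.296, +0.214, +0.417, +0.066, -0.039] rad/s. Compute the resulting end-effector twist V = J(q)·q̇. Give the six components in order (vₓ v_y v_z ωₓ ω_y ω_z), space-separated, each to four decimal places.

o_n = [0.2250, -0.6950, 0.3079]
J₁: ẑ×o_n = [0.6950, 0.2250, -0.0000], ω = ẑ
J2: z=[0.0000, 0.0000, 1.0000] o=[-0.1543, -0.1839, 0.0000] → [0.5112, 0.3793, -0.0000, 0.0000, 0.0000, 1.0000]
J3: z=[0.9336, -0.3584, 0.0000] o=[-0.0539, 0.0776, 0.3700] → [0.0222, 0.0580, -0.6213, 0.9336, -0.3584, 0.0000]
J4: z=[0.9336, -0.3584, 0.0000] o=[0.2579, -0.3657, 0.3003] → [-0.0027, -0.0071, -0.3192, 0.9336, -0.3584, 0.0000]
J5: z=[-0.2862, -0.7456, -0.6018] o=[0.4000, -0.9166, 0.9152] → [0.5861, -0.0685, -0.1938, -0.2862, -0.7456, -0.6018]
J6: z=[0.9436, -0.1103, -0.3121] o=[0.3135, -0.5748, 0.5329] → [-0.0127, 0.2399, -0.1232, 0.9436, -0.1103, -0.3121]
V = J·q̇ = [-0.7062, -0.3103, -0.2741, 0.5334, -0.2710, -1.1835]

-0.7062 -0.3103 -0.2741 0.5334 -0.2710 -1.1835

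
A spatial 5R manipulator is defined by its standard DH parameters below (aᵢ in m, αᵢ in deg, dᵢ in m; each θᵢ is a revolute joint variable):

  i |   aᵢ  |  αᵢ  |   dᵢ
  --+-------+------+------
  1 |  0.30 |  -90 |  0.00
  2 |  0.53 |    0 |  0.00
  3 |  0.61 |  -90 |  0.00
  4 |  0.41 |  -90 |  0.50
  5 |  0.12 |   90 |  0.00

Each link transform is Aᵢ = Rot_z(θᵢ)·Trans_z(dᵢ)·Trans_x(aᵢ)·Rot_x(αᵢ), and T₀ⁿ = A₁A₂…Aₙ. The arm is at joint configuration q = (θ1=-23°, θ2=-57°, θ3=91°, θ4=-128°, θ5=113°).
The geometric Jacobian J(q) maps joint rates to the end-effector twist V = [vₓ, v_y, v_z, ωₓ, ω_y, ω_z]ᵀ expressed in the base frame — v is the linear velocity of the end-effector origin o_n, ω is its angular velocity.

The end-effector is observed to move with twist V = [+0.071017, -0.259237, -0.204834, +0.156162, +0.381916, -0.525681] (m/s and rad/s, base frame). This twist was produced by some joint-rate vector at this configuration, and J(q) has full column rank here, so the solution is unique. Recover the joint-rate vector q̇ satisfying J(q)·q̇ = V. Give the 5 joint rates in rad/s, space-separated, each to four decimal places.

-0.3400 0.4700 -0.1350 0.1570 0.1260

o_n = [0.7481, -0.0067, -0.0945]
J₁: ẑ×o_n = [0.0067, 0.7481, -0.0000], ω = ẑ
J2: z=[0.3907, 0.9205, 0.0000] o=[0.2762, -0.1172, 0.0000] → [-0.0870, 0.0369, -0.3912, 0.3907, 0.9205, 0.0000]
J3: z=[0.3907, 0.9205, 0.0000] o=[0.5419, -0.2300, 0.4445] → [-0.4962, 0.2106, -0.1026, 0.3907, 0.9205, 0.0000]
J4: z=[-0.5147, 0.2185, -0.8290] o=[1.0074, -0.4276, 0.1034] → [0.3057, 0.1131, -0.1600, -0.5147, 0.2185, -0.8290]
J5: z=[0.8419, 0.3115, -0.4407] o=[0.6836, 0.0608, -0.1700] → [-0.0062, -0.0919, -0.0769, 0.8419, 0.3115, -0.4407]
q̇ = J⁺·V = [-0.3400, 0.4700, -0.1350, 0.1570, 0.1260]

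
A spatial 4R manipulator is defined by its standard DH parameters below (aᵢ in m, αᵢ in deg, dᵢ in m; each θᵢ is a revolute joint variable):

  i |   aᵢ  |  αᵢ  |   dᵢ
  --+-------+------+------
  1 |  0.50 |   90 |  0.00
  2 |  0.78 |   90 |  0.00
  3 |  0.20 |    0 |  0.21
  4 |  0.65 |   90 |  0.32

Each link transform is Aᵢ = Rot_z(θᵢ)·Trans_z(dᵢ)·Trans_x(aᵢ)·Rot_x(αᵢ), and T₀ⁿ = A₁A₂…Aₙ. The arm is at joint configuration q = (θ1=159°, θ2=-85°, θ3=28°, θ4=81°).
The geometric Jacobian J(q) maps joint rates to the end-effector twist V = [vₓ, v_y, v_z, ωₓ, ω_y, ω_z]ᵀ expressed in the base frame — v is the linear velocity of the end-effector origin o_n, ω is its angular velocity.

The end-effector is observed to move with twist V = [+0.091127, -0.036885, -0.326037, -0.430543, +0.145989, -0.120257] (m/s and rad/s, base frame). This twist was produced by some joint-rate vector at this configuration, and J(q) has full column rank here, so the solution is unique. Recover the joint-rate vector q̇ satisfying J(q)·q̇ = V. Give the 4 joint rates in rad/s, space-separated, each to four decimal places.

o_n = [0.2194, 0.6747, -0.7883]
J₁: ẑ×o_n = [-0.6747, 0.2194, 0.0000], ω = ẑ
J2: z=[0.3584, 0.9336, 0.0000] o=[-0.4668, 0.1792, 0.0000] → [-0.7360, 0.2825, -0.4631, 0.3584, 0.9336, 0.0000]
J3: z=[0.9300, -0.3570, -0.0872] o=[-0.5303, 0.2035, -0.7770] → [0.0451, -0.0548, 0.7058, 0.9300, -0.3570, -0.0872]
J4: z=[0.9300, -0.3570, -0.0872] o=[-0.3157, 0.2217, -0.9713] → [-0.0258, -0.2168, 0.6122, 0.9300, -0.3570, -0.0872]
q̇ = J⁺·V = [-0.1600, -0.0180, -0.5900, 0.1340]

-0.1600 -0.0180 -0.5900 0.1340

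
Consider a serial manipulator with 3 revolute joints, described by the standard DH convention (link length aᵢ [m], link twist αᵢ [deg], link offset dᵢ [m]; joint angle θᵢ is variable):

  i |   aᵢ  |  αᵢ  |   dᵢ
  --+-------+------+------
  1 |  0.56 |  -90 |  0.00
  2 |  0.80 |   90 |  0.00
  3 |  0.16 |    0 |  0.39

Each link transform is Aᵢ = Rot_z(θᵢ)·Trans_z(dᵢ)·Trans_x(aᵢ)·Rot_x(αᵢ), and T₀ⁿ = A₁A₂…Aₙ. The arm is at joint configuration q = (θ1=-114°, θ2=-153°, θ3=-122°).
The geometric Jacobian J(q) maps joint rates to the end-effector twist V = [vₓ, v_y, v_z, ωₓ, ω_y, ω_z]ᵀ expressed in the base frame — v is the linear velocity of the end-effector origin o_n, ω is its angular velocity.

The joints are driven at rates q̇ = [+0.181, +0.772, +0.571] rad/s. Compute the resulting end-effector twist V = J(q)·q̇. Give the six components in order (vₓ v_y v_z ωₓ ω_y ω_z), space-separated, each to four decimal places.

-0.0610 0.0951 0.6638 0.8107 -0.0772 -0.3278

o_n = [-0.0205, 0.2875, -0.0228]
J₁: ẑ×o_n = [-0.2875, -0.0205, 0.0000], ω = ẑ
J2: z=[0.9135, -0.4067, 0.0000] o=[-0.2278, -0.5116, 0.0000] → [0.0093, 0.0208, 0.8143, 0.9135, -0.4067, 0.0000]
J3: z=[0.1847, 0.4147, -0.8910] o=[0.0622, 0.1396, 0.3632] → [-0.0283, 0.1449, 0.0616, 0.1847, 0.4147, -0.8910]
V = J·q̇ = [-0.0610, 0.0951, 0.6638, 0.8107, -0.0772, -0.3278]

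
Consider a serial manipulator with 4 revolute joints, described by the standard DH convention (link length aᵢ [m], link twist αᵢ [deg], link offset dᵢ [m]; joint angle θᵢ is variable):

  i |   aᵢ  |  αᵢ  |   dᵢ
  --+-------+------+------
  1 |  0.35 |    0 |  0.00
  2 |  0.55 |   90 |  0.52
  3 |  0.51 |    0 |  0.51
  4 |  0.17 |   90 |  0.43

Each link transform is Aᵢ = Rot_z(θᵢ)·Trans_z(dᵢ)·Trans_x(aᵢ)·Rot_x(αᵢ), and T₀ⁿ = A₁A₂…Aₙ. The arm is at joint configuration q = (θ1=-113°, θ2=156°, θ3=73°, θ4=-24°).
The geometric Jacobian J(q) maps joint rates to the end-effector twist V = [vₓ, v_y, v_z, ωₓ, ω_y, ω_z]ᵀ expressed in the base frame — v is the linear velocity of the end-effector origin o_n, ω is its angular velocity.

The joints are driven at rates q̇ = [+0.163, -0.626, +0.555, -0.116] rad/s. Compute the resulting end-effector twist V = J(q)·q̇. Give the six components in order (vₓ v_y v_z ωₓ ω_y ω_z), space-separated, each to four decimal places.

-0.2490 -0.8166 0.1317 0.2994 -0.3211 -0.4630

o_n = [1.0972, -0.4568, 1.1360]
J₁: ẑ×o_n = [0.4568, 1.0972, -0.0000], ω = ẑ
J2: z=[0.0000, 0.0000, 1.0000] o=[-0.1368, -0.3222, 0.0000] → [0.1346, 1.2339, -0.0000, 0.0000, 0.0000, 1.0000]
J3: z=[0.6820, -0.7314, 0.0000] o=[0.2655, 0.0529, 0.5200] → [-0.4505, -0.4201, 0.2606, 0.6820, -0.7314, 0.0000]
J4: z=[0.6820, -0.7314, 0.0000] o=[0.7224, -0.2184, 1.0077] → [-0.0938, -0.0875, 0.1115, 0.6820, -0.7314, 0.0000]
V = J·q̇ = [-0.2490, -0.8166, 0.1317, 0.2994, -0.3211, -0.4630]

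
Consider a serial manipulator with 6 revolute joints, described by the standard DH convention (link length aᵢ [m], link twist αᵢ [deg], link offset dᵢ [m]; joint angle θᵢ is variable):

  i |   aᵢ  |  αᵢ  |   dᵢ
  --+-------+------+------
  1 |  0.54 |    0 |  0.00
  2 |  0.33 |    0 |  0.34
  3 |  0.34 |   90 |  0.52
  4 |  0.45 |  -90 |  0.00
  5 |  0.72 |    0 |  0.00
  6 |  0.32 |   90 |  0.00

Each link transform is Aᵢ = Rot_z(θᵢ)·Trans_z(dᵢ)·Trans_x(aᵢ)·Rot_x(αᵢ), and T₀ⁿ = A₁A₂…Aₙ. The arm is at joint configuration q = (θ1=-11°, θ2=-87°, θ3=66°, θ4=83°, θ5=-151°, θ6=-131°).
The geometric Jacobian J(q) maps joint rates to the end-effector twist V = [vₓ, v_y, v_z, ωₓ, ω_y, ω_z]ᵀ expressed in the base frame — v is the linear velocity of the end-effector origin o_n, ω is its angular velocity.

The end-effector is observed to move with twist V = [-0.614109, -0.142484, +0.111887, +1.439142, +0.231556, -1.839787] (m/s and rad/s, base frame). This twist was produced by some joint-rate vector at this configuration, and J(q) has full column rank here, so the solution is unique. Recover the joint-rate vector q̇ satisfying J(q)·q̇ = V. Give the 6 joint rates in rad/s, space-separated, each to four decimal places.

o_n = [0.7417, -0.6333, 0.7476]
J₁: ẑ×o_n = [0.6333, 0.7417, -0.0000], ω = ẑ
J2: z=[0.0000, 0.0000, 1.0000] o=[0.5301, -0.1030, 0.0000] → [0.5302, 0.2116, -0.0000, 0.0000, 0.0000, 1.0000]
J3: z=[0.0000, 0.0000, 1.0000] o=[0.4842, -0.4298, 0.3400] → [0.2034, 0.2575, -0.0000, 0.0000, 0.0000, 1.0000]
J4: z=[-0.5299, -0.8480, 0.0000] o=[0.7725, -0.6100, 0.8600] → [0.0953, -0.0595, -0.0138, -0.5299, -0.8480, 0.0000]
J5: z=[-0.8417, 0.5260, 0.1219] o=[0.8190, -0.6391, 1.3066] → [-0.2947, -0.4799, 0.0358, -0.8417, 0.5260, 0.1219]
J6: z=[-0.8417, 0.5260, 0.1219] o=[0.5689, -0.8944, 0.6816] → [0.0029, 0.0766, -0.3107, -0.8417, 0.5260, 0.1219]
q̇ = J⁺·V = [-0.2260, -0.8750, -0.6040, -0.9590, -0.7070, -0.3990]

-0.2260 -0.8750 -0.6040 -0.9590 -0.7070 -0.3990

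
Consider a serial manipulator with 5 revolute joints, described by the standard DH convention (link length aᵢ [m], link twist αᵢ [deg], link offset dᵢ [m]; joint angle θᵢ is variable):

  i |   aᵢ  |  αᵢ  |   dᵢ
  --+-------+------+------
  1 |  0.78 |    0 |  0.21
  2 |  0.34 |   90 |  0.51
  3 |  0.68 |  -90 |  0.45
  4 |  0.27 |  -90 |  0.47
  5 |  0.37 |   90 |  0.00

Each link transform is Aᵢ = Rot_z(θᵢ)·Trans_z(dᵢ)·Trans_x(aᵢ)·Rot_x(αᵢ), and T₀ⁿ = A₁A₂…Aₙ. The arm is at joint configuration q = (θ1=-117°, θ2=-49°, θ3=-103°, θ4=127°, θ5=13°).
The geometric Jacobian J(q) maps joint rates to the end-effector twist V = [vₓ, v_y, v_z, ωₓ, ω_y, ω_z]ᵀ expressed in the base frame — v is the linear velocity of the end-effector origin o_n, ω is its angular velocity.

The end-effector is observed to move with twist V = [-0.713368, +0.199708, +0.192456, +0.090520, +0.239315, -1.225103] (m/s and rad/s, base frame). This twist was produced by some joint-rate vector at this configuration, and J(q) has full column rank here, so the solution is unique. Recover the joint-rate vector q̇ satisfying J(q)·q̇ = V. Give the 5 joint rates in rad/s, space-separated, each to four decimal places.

o_n = [-0.9711, -0.9040, 0.3402]
J₁: ẑ×o_n = [0.9040, -0.9711, 0.0000], ω = ẑ
J2: z=[0.0000, 0.0000, 1.0000] o=[-0.3541, -0.6950, 0.2100] → [0.2090, -0.6170, 0.0000, 0.0000, 0.0000, 1.0000]
J3: z=[-0.2419, 0.9703, 0.0000] o=[-0.6840, -0.7772, 0.7200] → [-0.3686, -0.0919, 0.3092, -0.2419, 0.9703, 0.0000]
J4: z=[-0.9454, -0.2357, -0.2250] o=[-0.6445, -0.3036, 0.0574] → [-0.2017, 0.3408, 0.4906, -0.9454, -0.2357, -0.2250]
J5: z=[-0.3199, 0.5405, 0.7782] o=[-1.0721, -0.6325, 0.1100] → [0.3357, 0.1522, 0.0323, -0.3199, 0.5405, 0.7782]
q̇ = J⁺·V = [-0.0790, -0.5060, 0.7050, 0.0020, -0.8220]

-0.0790 -0.5060 0.7050 0.0020 -0.8220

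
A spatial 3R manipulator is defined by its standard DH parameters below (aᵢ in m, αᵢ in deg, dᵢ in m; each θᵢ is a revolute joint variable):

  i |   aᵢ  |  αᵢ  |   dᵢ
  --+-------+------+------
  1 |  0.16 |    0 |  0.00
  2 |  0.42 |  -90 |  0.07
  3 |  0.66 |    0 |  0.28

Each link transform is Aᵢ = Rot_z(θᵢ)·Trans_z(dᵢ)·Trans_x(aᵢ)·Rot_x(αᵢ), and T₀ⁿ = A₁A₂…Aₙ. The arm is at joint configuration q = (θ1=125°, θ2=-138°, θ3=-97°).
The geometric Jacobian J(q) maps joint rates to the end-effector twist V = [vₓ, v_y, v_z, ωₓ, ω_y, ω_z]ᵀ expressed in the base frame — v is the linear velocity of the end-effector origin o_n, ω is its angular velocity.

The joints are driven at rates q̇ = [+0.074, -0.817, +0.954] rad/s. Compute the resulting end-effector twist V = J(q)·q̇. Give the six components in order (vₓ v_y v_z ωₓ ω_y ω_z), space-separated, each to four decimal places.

0.7452 -0.4400 0.0767 0.2146 0.9295 -0.7430

o_n = [0.3021, 0.3275, 0.7251]
J₁: ẑ×o_n = [-0.3275, 0.3021, 0.0000], ω = ẑ
J2: z=[0.0000, 0.0000, 1.0000] o=[-0.0918, 0.1311, 0.0000] → [-0.1964, 0.3938, 0.0000, 0.0000, 0.0000, 1.0000]
J3: z=[0.2250, 0.9744, 0.0000] o=[0.3175, 0.0366, 0.0700] → [0.6383, -0.1474, 0.0804, 0.2250, 0.9744, 0.0000]
V = J·q̇ = [0.7452, -0.4400, 0.0767, 0.2146, 0.9295, -0.7430]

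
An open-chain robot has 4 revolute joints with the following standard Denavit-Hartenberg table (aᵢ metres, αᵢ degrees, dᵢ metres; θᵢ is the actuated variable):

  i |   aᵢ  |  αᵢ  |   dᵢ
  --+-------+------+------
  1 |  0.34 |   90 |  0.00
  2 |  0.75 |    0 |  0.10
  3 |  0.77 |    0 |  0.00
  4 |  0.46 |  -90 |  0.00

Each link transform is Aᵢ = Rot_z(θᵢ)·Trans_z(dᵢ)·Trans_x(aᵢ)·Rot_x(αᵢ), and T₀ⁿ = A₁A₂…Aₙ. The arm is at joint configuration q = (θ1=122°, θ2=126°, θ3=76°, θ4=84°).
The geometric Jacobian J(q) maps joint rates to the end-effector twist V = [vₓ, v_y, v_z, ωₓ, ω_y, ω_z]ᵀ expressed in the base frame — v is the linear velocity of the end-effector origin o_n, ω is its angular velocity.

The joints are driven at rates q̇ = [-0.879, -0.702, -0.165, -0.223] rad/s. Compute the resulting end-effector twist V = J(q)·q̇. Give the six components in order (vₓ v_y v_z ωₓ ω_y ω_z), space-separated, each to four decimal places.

o_n = [0.4494, -0.5304, -0.1239]
J₁: ẑ×o_n = [0.5304, 0.4494, -0.0000], ω = ẑ
J2: z=[0.8480, 0.5299, 0.0000] o=[-0.1802, 0.2883, 0.0000] → [-0.0656, 0.1050, -1.0280, 0.8480, 0.5299, 0.0000]
J3: z=[0.8480, 0.5299, 0.0000] o=[0.1382, -0.0325, 0.6068] → [-0.3872, 0.6196, -0.5871, 0.8480, 0.5299, 0.0000]
J4: z=[0.8480, 0.5299, 0.0000] o=[0.5166, -0.6380, 0.3183] → [-0.2343, 0.3750, 0.1268, 0.8480, 0.5299, 0.0000]
V = J·q̇ = [-0.3040, -0.6546, 0.7902, -0.9244, -0.5776, -0.8790]

-0.3040 -0.6546 0.7902 -0.9244 -0.5776 -0.8790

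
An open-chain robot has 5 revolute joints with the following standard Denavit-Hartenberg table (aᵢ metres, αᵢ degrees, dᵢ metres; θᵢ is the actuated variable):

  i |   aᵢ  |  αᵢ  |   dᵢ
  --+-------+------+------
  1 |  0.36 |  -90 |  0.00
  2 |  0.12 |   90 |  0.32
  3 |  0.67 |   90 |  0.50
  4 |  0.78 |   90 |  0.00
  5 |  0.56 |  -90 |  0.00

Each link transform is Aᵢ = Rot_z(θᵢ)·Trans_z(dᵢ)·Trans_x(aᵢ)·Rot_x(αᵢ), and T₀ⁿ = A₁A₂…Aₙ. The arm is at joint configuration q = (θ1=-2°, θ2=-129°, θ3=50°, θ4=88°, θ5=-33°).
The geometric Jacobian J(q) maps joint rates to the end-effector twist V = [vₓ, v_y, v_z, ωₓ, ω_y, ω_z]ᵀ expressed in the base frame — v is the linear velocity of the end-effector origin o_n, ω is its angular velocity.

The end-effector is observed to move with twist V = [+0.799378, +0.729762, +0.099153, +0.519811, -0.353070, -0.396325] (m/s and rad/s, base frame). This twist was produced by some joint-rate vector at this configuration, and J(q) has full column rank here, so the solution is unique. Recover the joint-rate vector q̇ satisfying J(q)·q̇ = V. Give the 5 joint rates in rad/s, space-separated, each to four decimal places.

-0.7960 -0.1240 -0.6710 0.1170 -0.1770

o_n = [-1.1785, 1.1045, -0.8325]
J₁: ẑ×o_n = [-1.1045, -1.1785, 0.0000], ω = ẑ
J2: z=[0.0349, 0.9994, 0.0000] o=[0.3598, -0.0126, 0.0000] → [-0.8319, 0.0291, 1.5763, 0.0349, 0.9994, 0.0000]
J3: z=[-0.7767, 0.0271, -0.6293] o=[0.2955, 0.3099, 0.0933] → [0.4750, 0.2086, -0.5772, -0.7767, 0.0271, -0.6293]
J4: z=[-0.5042, -0.6256, 0.5953] o=[-0.3458, 0.8458, 0.1133] → [0.4376, -0.9726, -0.6513, -0.5042, -0.6256, 0.5953]
J5: z=[-0.3502, 0.7783, 0.5212] o=[-0.9615, 0.8882, -0.3637] → [-0.4776, -0.2772, 0.0931, -0.3502, 0.7783, 0.5212]
q̇ = J⁺·V = [-0.7960, -0.1240, -0.6710, 0.1170, -0.1770]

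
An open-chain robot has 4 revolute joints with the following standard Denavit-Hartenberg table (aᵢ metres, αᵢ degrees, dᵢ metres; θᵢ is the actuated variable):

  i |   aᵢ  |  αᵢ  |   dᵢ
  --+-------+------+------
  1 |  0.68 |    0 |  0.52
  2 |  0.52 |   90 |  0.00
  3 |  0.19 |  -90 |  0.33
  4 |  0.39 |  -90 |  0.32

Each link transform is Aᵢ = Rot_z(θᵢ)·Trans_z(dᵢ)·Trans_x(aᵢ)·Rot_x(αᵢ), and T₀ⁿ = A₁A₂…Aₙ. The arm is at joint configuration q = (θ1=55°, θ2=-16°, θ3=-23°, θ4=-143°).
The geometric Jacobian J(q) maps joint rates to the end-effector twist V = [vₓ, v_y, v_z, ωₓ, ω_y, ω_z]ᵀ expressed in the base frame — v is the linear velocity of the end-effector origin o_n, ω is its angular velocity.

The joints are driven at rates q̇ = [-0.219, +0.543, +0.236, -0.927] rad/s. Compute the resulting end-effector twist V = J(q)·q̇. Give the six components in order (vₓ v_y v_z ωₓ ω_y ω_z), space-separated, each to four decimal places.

-0.2446 0.2115 0.0881 -0.1330 -0.4114 -0.5293

o_n = [1.1598, 0.4537, 0.8620]
J₁: ẑ×o_n = [-0.4537, 1.1598, 0.0000], ω = ẑ
J2: z=[0.0000, 0.0000, 1.0000] o=[0.3900, 0.5570, 0.5200] → [0.1033, 0.7698, -0.0000, 0.0000, 0.0000, 1.0000]
J3: z=[0.6293, -0.7771, 0.0000] o=[0.7941, 0.8843, 0.5200] → [-0.2658, -0.2152, 0.0132, 0.6293, -0.7771, 0.0000]
J4: z=[0.3037, 0.2459, 0.9205] o=[1.1377, 0.7379, 0.4458] → [0.3639, -0.1061, -0.0917, 0.3037, 0.2459, 0.9205]
V = J·q̇ = [-0.2446, 0.2115, 0.0881, -0.1330, -0.4114, -0.5293]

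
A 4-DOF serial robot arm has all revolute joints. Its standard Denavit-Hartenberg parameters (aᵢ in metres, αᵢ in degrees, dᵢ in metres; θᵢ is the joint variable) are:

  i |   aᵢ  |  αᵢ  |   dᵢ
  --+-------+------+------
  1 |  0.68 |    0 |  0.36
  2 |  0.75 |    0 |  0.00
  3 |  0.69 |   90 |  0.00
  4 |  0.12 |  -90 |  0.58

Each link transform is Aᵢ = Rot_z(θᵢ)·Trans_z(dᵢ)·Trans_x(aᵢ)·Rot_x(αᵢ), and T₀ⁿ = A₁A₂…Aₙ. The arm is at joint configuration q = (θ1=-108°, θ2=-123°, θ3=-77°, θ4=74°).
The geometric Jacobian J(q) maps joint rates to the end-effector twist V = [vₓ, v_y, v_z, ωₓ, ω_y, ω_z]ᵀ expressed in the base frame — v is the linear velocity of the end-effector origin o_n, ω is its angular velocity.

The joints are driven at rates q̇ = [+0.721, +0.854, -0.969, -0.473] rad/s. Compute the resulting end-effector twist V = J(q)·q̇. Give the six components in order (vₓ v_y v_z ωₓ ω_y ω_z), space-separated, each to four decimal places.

-0.5470 -0.3052 -0.0156 -0.3727 0.2912 0.6060

o_n = [0.2201, 0.1488, 0.4754]
J₁: ẑ×o_n = [-0.1488, 0.2201, 0.0000], ω = ẑ
J2: z=[0.0000, 0.0000, 1.0000] o=[-0.2101, -0.6467, 0.3600] → [-0.7956, 0.4302, 0.0000, 0.0000, 0.0000, 1.0000]
J3: z=[0.0000, 0.0000, 1.0000] o=[-0.6821, -0.0639, 0.3600] → [-0.2127, 0.9022, 0.0000, 0.0000, 0.0000, 1.0000]
J4: z=[0.7880, -0.6157, 0.0000] o=[-0.2573, 0.4799, 0.3600] → [-0.0710, -0.0909, 0.0331, 0.7880, -0.6157, 0.0000]
V = J·q̇ = [-0.5470, -0.3052, -0.0156, -0.3727, 0.2912, 0.6060]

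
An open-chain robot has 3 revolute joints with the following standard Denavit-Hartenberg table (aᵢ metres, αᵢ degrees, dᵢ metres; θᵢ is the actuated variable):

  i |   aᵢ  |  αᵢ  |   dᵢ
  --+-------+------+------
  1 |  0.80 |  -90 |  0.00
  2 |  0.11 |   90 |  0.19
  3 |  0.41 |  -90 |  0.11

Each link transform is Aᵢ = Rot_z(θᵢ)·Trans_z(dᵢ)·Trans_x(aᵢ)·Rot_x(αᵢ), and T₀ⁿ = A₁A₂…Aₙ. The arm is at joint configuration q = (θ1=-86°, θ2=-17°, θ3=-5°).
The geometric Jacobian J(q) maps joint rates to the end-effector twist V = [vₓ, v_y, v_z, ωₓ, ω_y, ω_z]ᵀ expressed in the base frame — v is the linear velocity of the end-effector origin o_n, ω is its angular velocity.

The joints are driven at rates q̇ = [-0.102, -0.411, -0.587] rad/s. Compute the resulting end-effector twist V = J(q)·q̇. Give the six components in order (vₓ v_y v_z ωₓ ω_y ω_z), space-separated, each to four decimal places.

-0.3754 0.0839 0.1844 -0.3980 -0.1999 -0.6634

o_n = [0.2420, -1.2498, 0.2568]
J₁: ẑ×o_n = [1.2498, 0.2420, -0.0000], ω = ẑ
J2: z=[0.9976, 0.0698, 0.0000] o=[0.0558, -0.7981, 0.0000] → [0.0179, -0.2561, -0.4636, 0.9976, 0.0698, 0.0000]
J3: z=[-0.0204, 0.2917, 0.9563] o=[0.2527, -0.8897, 0.0322] → [0.4098, -0.0056, 0.0104, -0.0204, 0.2917, 0.9563]
V = J·q̇ = [-0.3754, 0.0839, 0.1844, -0.3980, -0.1999, -0.6634]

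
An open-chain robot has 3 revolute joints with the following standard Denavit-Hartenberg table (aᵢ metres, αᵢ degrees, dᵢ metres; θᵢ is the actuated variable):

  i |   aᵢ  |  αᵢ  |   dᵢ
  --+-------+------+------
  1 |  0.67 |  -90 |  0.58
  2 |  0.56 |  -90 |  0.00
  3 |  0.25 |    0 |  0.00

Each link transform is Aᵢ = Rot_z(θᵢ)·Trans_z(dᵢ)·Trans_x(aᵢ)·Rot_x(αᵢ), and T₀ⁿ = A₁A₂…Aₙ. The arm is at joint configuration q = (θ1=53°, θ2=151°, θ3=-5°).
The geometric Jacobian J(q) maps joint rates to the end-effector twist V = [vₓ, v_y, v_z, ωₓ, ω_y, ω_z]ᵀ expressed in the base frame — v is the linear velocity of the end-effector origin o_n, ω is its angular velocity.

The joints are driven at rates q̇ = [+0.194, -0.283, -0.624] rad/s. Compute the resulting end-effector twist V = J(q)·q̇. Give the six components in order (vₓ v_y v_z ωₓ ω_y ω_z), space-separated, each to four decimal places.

o_n = [-0.0400, -0.0169, 0.1878]
J₁: ẑ×o_n = [0.0169, -0.0400, 0.0000], ω = ẑ
J2: z=[-0.7986, 0.6018, 0.0000] o=[0.4032, 0.5351, 0.5800] → [-0.2361, -0.3133, 0.7076, -0.7986, 0.6018, 0.0000]
J3: z=[-0.2918, -0.3872, 0.8746] o=[0.1085, 0.1439, 0.3085] → [0.1874, -0.1651, -0.0106, -0.2918, -0.3872, 0.8746]
V = J·q̇ = [-0.0469, 0.1839, -0.1937, 0.4081, 0.0713, -0.3518]

-0.0469 0.1839 -0.1937 0.4081 0.0713 -0.3518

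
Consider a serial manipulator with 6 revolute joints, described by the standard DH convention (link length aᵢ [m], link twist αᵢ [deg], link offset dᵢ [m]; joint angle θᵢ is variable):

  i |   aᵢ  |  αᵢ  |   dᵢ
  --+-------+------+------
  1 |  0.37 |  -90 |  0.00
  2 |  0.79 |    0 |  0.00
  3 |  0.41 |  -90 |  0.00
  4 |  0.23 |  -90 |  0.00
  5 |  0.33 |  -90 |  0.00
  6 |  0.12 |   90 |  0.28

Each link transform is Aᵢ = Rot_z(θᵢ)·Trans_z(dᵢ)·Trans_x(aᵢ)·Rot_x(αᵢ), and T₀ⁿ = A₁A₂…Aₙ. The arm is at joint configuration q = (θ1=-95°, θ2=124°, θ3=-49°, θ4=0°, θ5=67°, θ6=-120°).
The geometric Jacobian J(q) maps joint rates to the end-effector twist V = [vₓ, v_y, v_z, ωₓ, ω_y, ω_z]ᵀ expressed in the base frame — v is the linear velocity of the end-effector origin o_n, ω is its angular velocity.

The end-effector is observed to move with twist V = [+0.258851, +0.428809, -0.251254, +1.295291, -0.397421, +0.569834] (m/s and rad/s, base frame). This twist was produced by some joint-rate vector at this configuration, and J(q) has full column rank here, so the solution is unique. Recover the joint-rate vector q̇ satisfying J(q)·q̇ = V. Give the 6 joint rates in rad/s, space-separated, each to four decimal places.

0.4940 0.6570 -0.0160 -0.2930 -0.6840 -0.0000

o_n = [-0.1384, -0.3896, -1.0334]
J₁: ẑ×o_n = [0.3896, -0.1384, 0.0000], ω = ẑ
J2: z=[0.9962, -0.0872, 0.0000] o=[-0.0322, -0.3686, 0.0000] → [0.0901, 1.0295, -0.0302, 0.9962, -0.0872, 0.0000]
J3: z=[0.9962, -0.0872, 0.0000] o=[0.0063, 0.0715, -0.6549] → [0.0330, 0.3771, -0.4720, 0.9962, -0.0872, 0.0000]
J4: z=[0.0842, 0.9623, -0.2588] o=[-0.0030, -0.0342, -1.0510] → [-0.0751, 0.0336, 0.1004, 0.0842, 0.9623, -0.2588]
J5: z=[-0.9962, 0.0872, -0.0000] o=[-0.0082, -0.0935, -1.2731] → [0.0209, 0.2388, 0.3063, -0.9962, 0.0872, -0.0000]
J6: z=[-0.0121, -0.1386, 0.9903] o=[-0.0367, -0.4191, -1.3191] → [-0.0687, -0.0973, -0.0145, -0.0121, -0.1386, 0.9903]
q̇ = J⁺·V = [0.4940, 0.6570, -0.0160, -0.2930, -0.6840, -0.0000]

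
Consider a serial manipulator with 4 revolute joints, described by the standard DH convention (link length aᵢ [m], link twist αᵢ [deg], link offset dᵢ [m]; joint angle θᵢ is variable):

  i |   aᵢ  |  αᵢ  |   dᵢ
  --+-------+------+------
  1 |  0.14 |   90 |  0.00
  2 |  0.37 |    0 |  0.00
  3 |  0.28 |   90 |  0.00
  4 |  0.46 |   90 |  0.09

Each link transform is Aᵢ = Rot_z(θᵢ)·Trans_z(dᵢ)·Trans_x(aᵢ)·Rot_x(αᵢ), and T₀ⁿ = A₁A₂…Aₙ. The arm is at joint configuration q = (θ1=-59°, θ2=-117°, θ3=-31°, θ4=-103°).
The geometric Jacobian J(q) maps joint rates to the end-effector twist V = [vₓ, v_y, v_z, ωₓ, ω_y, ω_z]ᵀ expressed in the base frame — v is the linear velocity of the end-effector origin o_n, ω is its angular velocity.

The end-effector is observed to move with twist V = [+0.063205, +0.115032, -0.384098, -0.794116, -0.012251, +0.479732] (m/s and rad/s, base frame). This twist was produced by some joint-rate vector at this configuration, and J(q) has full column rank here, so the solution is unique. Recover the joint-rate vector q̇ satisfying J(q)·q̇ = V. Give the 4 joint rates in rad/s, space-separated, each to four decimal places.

o_n = [0.2681, 0.4240, -0.3469]
J₁: ẑ×o_n = [-0.4240, 0.2681, 0.0000], ω = ẑ
J2: z=[-0.8572, -0.5150, 0.0000] o=[0.0721, -0.1200, 0.0000] → [0.1787, -0.2973, -0.3654, -0.8572, -0.5150, 0.0000]
J3: z=[-0.8572, -0.5150, 0.0000] o=[-0.0144, 0.0240, -0.3297] → [0.0089, -0.0148, -0.1974, -0.8572, -0.5150, 0.0000]
J4: z=[-0.2729, 0.4542, 0.8480] o=[-0.1367, 0.2275, -0.4780] → [-0.1071, 0.3791, -0.2375, -0.2729, 0.4542, 0.8480]
q̇ = J⁺·V = [-0.1580, 0.4160, 0.2710, 0.7520]

-0.1580 0.4160 0.2710 0.7520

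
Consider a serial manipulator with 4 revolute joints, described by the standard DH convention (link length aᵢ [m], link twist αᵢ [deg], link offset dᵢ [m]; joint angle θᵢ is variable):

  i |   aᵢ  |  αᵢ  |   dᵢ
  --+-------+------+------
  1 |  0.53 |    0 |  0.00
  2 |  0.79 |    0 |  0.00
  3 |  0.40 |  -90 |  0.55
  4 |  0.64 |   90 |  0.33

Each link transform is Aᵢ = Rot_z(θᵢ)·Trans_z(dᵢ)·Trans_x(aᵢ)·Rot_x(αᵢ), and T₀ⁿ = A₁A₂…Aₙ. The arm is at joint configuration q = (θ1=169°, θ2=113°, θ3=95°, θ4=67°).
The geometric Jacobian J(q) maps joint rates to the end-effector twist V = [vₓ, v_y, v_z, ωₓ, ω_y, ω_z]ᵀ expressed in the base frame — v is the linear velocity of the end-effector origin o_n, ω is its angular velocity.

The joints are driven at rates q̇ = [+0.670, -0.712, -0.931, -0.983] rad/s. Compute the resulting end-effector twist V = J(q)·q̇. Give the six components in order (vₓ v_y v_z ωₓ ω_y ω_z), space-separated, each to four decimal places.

0.9456 -0.6972 0.2458 0.2874 -0.9400 -0.9730

o_n = [0.1692, -0.1660, -0.0391]
J₁: ẑ×o_n = [0.1660, 0.1692, -0.0000], ω = ẑ
J2: z=[0.0000, 0.0000, 1.0000] o=[-0.5203, 0.1011, 0.0000] → [0.2671, 0.6894, -0.0000, 0.0000, 0.0000, 1.0000]
J3: z=[0.0000, 0.0000, 1.0000] o=[-0.3560, -0.6716, 0.0000] → [-0.5056, 0.5252, 0.0000, 0.0000, 0.0000, 1.0000]
J4: z=[-0.2924, 0.9563, 0.0000] o=[0.0265, -0.5547, 0.5500] → [-0.5634, -0.1722, -0.2501, -0.2924, 0.9563, 0.0000]
V = J·q̇ = [0.9456, -0.6972, 0.2458, 0.2874, -0.9400, -0.9730]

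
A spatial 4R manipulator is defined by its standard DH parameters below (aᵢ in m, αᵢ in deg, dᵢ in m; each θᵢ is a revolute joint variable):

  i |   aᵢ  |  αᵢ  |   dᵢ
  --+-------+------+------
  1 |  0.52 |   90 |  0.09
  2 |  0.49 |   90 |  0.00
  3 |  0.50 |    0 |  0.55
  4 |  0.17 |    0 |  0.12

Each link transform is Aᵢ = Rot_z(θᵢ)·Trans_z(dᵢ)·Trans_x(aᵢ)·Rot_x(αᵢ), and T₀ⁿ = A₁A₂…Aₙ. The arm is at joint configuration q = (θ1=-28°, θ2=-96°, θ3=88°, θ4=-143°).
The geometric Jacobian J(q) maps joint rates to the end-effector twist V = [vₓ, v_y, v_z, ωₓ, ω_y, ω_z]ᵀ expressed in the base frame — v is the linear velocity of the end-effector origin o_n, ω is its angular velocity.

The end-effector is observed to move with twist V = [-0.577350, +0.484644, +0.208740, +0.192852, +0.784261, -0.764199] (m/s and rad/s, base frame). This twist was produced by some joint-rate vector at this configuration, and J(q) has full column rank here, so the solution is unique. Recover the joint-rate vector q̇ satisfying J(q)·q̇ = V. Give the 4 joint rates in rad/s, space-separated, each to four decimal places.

o_n = [-0.3543, -0.2199, -0.4416]
J₁: ẑ×o_n = [0.2199, -0.3543, 0.0000], ω = ẑ
J2: z=[-0.4695, -0.8829, 0.0000] o=[0.4591, -0.2441, 0.0900] → [0.4694, -0.2496, -0.7296, -0.4695, -0.8829, 0.0000]
J3: z=[-0.8781, 0.4669, 0.1045] o=[0.4139, -0.2201, -0.3973] → [-0.0207, -0.1192, 0.3585, -0.8781, 0.4669, 0.1045]
J4: z=[-0.8781, 0.4669, 0.1045] o=[-0.3053, -0.4036, -0.3572] → [-0.0586, -0.0793, -0.1385, -0.8781, 0.4669, 0.1045]
q̇ = J⁺·V = [-0.7850, -0.7830, -0.6740, 0.8730]

-0.7850 -0.7830 -0.6740 0.8730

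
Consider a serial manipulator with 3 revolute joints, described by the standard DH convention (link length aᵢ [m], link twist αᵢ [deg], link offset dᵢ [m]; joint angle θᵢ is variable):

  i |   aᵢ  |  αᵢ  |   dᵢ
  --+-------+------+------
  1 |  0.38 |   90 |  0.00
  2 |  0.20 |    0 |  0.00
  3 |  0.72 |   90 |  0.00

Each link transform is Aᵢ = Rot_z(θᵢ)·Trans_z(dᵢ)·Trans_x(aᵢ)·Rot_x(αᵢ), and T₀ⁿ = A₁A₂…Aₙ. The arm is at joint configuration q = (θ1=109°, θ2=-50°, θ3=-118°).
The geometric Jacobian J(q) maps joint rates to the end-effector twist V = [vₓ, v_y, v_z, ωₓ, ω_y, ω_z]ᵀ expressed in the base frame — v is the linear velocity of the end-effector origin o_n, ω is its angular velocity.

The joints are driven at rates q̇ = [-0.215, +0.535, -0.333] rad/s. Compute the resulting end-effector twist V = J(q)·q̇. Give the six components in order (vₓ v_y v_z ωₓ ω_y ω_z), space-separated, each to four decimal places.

o_n = [0.0637, -0.1850, -0.3029]
J₁: ẑ×o_n = [0.1850, 0.0637, -0.0000], ω = ẑ
J2: z=[0.9455, 0.3256, 0.0000] o=[-0.1237, 0.3593, 0.0000] → [-0.0986, 0.2864, -0.5757, 0.9455, 0.3256, 0.0000]
J3: z=[0.9455, 0.3256, 0.0000] o=[-0.1656, 0.4809, -0.1532] → [-0.0487, 0.1415, -0.7043, 0.9455, 0.3256, 0.0000]
V = J·q̇ = [-0.0763, 0.0924, -0.0735, 0.1910, 0.0658, -0.2150]

-0.0763 0.0924 -0.0735 0.1910 0.0658 -0.2150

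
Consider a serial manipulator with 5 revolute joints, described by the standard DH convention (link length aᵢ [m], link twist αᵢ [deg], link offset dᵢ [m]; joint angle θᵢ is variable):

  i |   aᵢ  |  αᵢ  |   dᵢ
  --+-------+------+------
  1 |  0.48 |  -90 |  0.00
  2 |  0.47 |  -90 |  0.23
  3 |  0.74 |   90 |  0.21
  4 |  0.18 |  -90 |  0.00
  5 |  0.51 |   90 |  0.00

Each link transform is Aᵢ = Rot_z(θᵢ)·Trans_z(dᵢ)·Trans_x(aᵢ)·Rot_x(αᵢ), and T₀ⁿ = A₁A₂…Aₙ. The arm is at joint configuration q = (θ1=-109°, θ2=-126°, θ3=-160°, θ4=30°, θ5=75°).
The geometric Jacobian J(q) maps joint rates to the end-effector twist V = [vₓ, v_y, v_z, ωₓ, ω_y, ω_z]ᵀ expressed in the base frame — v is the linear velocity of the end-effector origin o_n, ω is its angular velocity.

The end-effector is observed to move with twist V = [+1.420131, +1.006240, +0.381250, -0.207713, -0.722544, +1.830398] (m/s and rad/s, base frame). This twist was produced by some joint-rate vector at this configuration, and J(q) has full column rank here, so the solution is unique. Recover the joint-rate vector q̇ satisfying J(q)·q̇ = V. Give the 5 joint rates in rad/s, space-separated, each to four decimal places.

o_n = [0.6697, -1.2446, -0.0363]
J₁: ẑ×o_n = [1.2446, 0.6697, -0.0000], ω = ẑ
J2: z=[0.9455, -0.3256, 0.0000] o=[-0.1563, -0.4538, 0.0000] → [0.0118, 0.0343, -0.4788, 0.9455, -0.3256, 0.0000]
J3: z=[-0.2634, -0.7649, 0.5878] o=[0.1511, -0.2675, 0.3802] → [0.8930, 0.1951, 0.6540, -0.2634, -0.7649, 0.5878]
J4: z=[-0.9539, 0.1159, -0.2767] o=[0.2021, -0.8970, -0.0589] → [-0.0936, -0.1078, 0.2774, -0.9539, 0.1159, -0.2767]
J5: z=[-0.2999, -0.3457, 0.8892] o=[0.2007, -1.0646, -0.1245] → [0.1295, 0.4434, 0.2161, -0.2999, -0.3457, 0.8892]
q̇ = J⁺·V = [0.7390, 0.2230, 0.4210, 0.0220, 0.9560]

0.7390 0.2230 0.4210 0.0220 0.9560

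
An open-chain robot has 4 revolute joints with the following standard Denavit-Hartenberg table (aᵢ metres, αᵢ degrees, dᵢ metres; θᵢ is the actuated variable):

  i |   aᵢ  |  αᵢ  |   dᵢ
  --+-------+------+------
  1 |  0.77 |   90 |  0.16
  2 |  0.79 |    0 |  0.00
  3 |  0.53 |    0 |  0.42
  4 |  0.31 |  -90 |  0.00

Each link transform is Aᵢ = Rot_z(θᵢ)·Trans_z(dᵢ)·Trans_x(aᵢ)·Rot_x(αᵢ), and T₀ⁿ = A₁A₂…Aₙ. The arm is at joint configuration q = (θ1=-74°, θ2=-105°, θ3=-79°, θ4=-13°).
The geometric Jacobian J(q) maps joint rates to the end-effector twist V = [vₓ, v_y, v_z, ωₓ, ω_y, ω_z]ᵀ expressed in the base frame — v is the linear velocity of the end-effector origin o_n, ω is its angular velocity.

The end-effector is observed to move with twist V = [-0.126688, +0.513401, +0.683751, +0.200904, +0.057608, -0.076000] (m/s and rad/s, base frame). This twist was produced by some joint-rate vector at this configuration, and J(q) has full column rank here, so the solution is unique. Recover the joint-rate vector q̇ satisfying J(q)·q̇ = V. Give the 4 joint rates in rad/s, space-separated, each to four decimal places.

-0.0760 -0.7190 -0.1790 0.6890

o_n = [-0.4753, 0.1338, -0.4755]
J₁: ẑ×o_n = [-0.1338, -0.4753, 0.0000], ω = ẑ
J2: z=[-0.9613, -0.2756, 0.0000] o=[0.2122, -0.7402, 0.1600] → [0.1752, -0.6109, -1.0296, -0.9613, -0.2756, 0.0000]
J3: z=[-0.9613, -0.2756, 0.0000] o=[0.1559, -0.5436, -0.6031] → [-0.0352, 0.1227, -0.8252, -0.9613, -0.2756, 0.0000]
J4: z=[-0.9613, -0.2756, 0.0000] o=[-0.3936, -0.1512, -0.5661] → [-0.0250, 0.0871, -0.2965, -0.9613, -0.2756, 0.0000]
q̇ = J⁺·V = [-0.0760, -0.7190, -0.1790, 0.6890]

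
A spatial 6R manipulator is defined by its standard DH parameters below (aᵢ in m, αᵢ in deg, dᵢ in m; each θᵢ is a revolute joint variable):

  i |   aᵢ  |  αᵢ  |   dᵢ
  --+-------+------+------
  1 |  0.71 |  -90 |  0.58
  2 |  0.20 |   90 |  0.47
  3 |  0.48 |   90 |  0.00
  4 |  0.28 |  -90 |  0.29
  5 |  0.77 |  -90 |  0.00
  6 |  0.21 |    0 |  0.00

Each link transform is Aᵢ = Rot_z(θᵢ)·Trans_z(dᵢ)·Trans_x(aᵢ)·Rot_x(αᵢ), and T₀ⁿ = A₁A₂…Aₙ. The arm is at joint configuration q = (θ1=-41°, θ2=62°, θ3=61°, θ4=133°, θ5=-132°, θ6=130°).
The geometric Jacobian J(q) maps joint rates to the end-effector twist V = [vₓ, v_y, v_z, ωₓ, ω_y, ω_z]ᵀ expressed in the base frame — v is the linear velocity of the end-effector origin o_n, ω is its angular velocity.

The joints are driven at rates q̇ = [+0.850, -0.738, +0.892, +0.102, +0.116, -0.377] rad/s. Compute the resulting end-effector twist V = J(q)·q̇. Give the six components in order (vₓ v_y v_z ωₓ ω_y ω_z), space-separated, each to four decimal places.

o_n = [1.4306, -0.3031, -0.4814]
J₁: ẑ×o_n = [0.3031, 1.4306, -0.0000], ω = ẑ
J2: z=[0.6561, 0.7547, 0.0000] o=[0.5358, -0.4658, 0.5800] → [-0.8010, 0.6963, -0.5686, 0.6561, 0.7547, 0.0000]
J3: z=[0.6664, -0.5793, 0.4695] o=[0.9151, -0.1727, 0.4034] → [0.5738, 0.8316, 0.2117, 0.6664, -0.5793, 0.4695]
J4: z=[-0.0082, -0.6353, -0.7722] o=[1.2729, 0.0725, 0.1979] → [0.1415, -0.1273, 0.1032, -0.0082, -0.6353, -0.7722]
J5: z=[-0.9997, 0.0215, -0.0071] o=[1.2646, -0.3279, 0.1519] → [-0.0134, -0.6342, -0.0283, -0.9997, 0.0215, -0.0071]
J6: z=[-0.0212, -0.9988, -0.0446] o=[1.2709, -0.2937, -0.6173] → [-0.1362, -0.0042, 0.1597, -0.0212, -0.9988, -0.0446]
V = J·q̇ = [1.4248, 1.3590, 0.5555, 0.0014, -0.7594, 1.2060]

1.4248 1.3590 0.5555 0.0014 -0.7594 1.2060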